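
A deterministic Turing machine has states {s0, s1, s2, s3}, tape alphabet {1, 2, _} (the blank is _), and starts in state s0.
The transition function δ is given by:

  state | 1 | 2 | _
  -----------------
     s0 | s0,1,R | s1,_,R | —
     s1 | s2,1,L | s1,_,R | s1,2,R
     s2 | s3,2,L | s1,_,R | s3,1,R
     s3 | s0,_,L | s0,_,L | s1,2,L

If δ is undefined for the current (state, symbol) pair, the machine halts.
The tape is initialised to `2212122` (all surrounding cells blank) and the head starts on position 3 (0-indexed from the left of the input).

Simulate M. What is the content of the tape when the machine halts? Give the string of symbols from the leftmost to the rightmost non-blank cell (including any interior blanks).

state=s0 head=3 tape=221[2]122   (s0,2)→(s1,_,R)
state=s1 head=4 tape=221_[1]22   (s1,1)→(s2,1,L)
state=s2 head=3 tape=221[_]122   (s2,_)→(s3,1,R)
state=s3 head=4 tape=2211[1]22   (s3,1)→(s0,_,L)
state=s0 head=3 tape=221[1]_22   (s0,1)→(s0,1,R)
state=s0 head=4 tape=2211[_]22
The non-blank tape span at halt is 2211_22.

2211_22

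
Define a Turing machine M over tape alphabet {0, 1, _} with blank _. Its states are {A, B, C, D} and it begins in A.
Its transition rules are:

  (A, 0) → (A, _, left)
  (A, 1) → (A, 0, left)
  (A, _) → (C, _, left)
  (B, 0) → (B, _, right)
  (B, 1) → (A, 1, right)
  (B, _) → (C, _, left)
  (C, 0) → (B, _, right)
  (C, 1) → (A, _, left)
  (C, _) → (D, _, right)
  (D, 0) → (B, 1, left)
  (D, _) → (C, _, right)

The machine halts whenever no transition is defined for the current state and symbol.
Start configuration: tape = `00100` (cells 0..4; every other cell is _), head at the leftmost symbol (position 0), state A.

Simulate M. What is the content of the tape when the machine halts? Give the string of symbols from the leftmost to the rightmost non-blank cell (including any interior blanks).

100

A | __[0]0100   read 0 → write _, move left, go to A
A | _[_]_0100   read _ → write _, move left, go to C
C | [_]__0100   read _ → write _, move right, go to D
D | _[_]_0100   read _ → write _, move right, go to C
C | __[_]0100   read _ → write _, move right, go to D
D | ___[0]100   read 0 → write 1, move left, go to B
B | __[_]1100   read _ → write _, move left, go to C
C | _[_]_1100   read _ → write _, move right, go to D
D | __[_]1100   read _ → write _, move right, go to C
C | ___[1]100   read 1 → write _, move left, go to A
A | __[_]_100   read _ → write _, move left, go to C
C | _[_]__100   read _ → write _, move right, go to D
D | __[_]_100   read _ → write _, move right, go to C
C | ___[_]100   read _ → write _, move right, go to D
D | ____[1]00
The non-blank tape span at halt is 100.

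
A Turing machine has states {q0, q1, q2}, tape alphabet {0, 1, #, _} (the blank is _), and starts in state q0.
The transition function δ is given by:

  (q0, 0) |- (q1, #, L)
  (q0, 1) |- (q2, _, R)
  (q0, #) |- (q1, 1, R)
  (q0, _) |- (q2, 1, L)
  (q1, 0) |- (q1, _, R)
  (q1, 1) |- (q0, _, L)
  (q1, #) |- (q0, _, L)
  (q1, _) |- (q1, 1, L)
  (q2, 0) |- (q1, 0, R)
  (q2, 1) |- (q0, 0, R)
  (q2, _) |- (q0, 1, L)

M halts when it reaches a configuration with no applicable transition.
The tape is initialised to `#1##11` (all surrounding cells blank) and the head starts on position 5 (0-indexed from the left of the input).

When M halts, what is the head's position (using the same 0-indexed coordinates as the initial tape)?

state=q0 head=5 tape=#1##1[1]__   (q0,1)→(q2,_,R)
state=q2 head=6 tape=#1##1_[_]_   (q2,_)→(q0,1,L)
state=q0 head=5 tape=#1##1[_]1_   (q0,_)→(q2,1,L)
state=q2 head=4 tape=#1##[1]11_   (q2,1)→(q0,0,R)
state=q0 head=5 tape=#1##0[1]1_   (q0,1)→(q2,_,R)
state=q2 head=6 tape=#1##0_[1]_   (q2,1)→(q0,0,R)
state=q0 head=7 tape=#1##0_0[_]   (q0,_)→(q2,1,L)
state=q2 head=6 tape=#1##0_[0]1   (q2,0)→(q1,0,R)
state=q1 head=7 tape=#1##0_0[1]   (q1,1)→(q0,_,L)
state=q0 head=6 tape=#1##0_[0]_   (q0,0)→(q1,#,L)
state=q1 head=5 tape=#1##0[_]#_   (q1,_)→(q1,1,L)
state=q1 head=4 tape=#1##[0]1#_   (q1,0)→(q1,_,R)
state=q1 head=5 tape=#1##_[1]#_   (q1,1)→(q0,_,L)
state=q0 head=4 tape=#1##[_]_#_   (q0,_)→(q2,1,L)
state=q2 head=3 tape=#1#[#]1_#_
At halt the head is at cell 3.

3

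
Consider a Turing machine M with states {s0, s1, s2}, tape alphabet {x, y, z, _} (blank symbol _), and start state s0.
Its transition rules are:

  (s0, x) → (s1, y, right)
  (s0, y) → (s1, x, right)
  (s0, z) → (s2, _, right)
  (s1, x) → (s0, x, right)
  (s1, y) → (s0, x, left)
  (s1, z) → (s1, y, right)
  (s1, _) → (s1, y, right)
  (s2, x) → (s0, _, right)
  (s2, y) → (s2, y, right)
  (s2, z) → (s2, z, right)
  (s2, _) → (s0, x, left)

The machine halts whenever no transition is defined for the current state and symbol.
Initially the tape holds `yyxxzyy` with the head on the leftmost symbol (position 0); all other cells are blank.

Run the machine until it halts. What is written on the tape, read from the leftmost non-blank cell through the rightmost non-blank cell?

state=s0 head=0 tape=[y]yxxzyy__   (s0,y)→(s1,x,right)
state=s1 head=1 tape=x[y]xxzyy__   (s1,y)→(s0,x,left)
state=s0 head=0 tape=[x]xxxzyy__   (s0,x)→(s1,y,right)
state=s1 head=1 tape=y[x]xxzyy__   (s1,x)→(s0,x,right)
state=s0 head=2 tape=yx[x]xzyy__   (s0,x)→(s1,y,right)
state=s1 head=3 tape=yxy[x]zyy__   (s1,x)→(s0,x,right)
state=s0 head=4 tape=yxyx[z]yy__   (s0,z)→(s2,_,right)
state=s2 head=5 tape=yxyx_[y]y__   (s2,y)→(s2,y,right)
state=s2 head=6 tape=yxyx_y[y]__   (s2,y)→(s2,y,right)
state=s2 head=7 tape=yxyx_yy[_]_   (s2,_)→(s0,x,left)
state=s0 head=6 tape=yxyx_y[y]x_   (s0,y)→(s1,x,right)
state=s1 head=7 tape=yxyx_yx[x]_   (s1,x)→(s0,x,right)
state=s0 head=8 tape=yxyx_yxx[_]
The non-blank tape span at halt is yxyx_yxx.

yxyx_yxx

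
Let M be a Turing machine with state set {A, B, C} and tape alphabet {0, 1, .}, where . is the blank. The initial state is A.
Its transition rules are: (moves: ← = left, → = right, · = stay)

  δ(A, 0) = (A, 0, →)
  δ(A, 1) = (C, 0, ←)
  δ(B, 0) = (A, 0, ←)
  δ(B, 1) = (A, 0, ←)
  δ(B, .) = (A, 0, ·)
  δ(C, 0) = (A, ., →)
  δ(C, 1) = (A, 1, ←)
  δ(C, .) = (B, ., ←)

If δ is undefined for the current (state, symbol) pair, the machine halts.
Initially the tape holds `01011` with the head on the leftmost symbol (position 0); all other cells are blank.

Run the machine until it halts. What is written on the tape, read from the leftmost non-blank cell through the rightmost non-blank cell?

state=A head=0 tape=[0]1011.   (A,0)→(A,0,→)
state=A head=1 tape=0[1]011.   (A,1)→(C,0,←)
state=C head=0 tape=[0]0011.   (C,0)→(A,.,→)
state=A head=1 tape=.[0]011.   (A,0)→(A,0,→)
state=A head=2 tape=.0[0]11.   (A,0)→(A,0,→)
state=A head=3 tape=.00[1]1.   (A,1)→(C,0,←)
state=C head=2 tape=.0[0]01.   (C,0)→(A,.,→)
state=A head=3 tape=.0.[0]1.   (A,0)→(A,0,→)
state=A head=4 tape=.0.0[1].   (A,1)→(C,0,←)
state=C head=3 tape=.0.[0]0.   (C,0)→(A,.,→)
state=A head=4 tape=.0..[0].   (A,0)→(A,0,→)
state=A head=5 tape=.0..0[.]
The non-blank tape span at halt is 0..0.

0..0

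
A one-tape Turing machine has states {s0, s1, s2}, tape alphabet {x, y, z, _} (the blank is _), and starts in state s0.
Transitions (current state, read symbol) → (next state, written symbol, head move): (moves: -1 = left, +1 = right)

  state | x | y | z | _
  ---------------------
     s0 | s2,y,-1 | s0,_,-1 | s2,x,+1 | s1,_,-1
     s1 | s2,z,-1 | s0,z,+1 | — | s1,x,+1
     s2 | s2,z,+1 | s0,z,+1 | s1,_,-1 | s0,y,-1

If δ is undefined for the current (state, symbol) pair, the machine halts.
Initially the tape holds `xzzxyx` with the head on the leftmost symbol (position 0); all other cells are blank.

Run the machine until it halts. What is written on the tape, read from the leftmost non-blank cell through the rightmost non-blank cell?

s0 | ______[x]zzxyx   read x → write y, move -1, go to s2
s2 | _____[_]yzzxyx   read _ → write y, move -1, go to s0
s0 | ____[_]yyzzxyx   read _ → write _, move -1, go to s1
s1 | ___[_]_yyzzxyx   read _ → write x, move +1, go to s1
s1 | ___x[_]yyzzxyx   read _ → write x, move +1, go to s1
s1 | ___xx[y]yzzxyx   read y → write z, move +1, go to s0
s0 | ___xxz[y]zzxyx   read y → write _, move -1, go to s0
s0 | ___xx[z]_zzxyx   read z → write x, move +1, go to s2
s2 | ___xxx[_]zzxyx   read _ → write y, move -1, go to s0
s0 | ___xx[x]yzzxyx   read x → write y, move -1, go to s2
s2 | ___x[x]yyzzxyx   read x → write z, move +1, go to s2
s2 | ___xz[y]yzzxyx   read y → write z, move +1, go to s0
s0 | ___xzz[y]zzxyx   read y → write _, move -1, go to s0
s0 | ___xz[z]_zzxyx   read z → write x, move +1, go to s2
s2 | ___xzx[_]zzxyx   read _ → write y, move -1, go to s0
s0 | ___xz[x]yzzxyx   read x → write y, move -1, go to s2
s2 | ___x[z]yyzzxyx   read z → write _, move -1, go to s1
s1 | ___[x]_yyzzxyx   read x → write z, move -1, go to s2
s2 | __[_]z_yyzzxyx   read _ → write y, move -1, go to s0
s0 | _[_]yz_yyzzxyx   read _ → write _, move -1, go to s1
s1 | [_]_yz_yyzzxyx   read _ → write x, move +1, go to s1
s1 | x[_]yz_yyzzxyx   read _ → write x, move +1, go to s1
s1 | xx[y]z_yyzzxyx   read y → write z, move +1, go to s0
s0 | xxz[z]_yyzzxyx   read z → write x, move +1, go to s2
s2 | xxzx[_]yyzzxyx   read _ → write y, move -1, go to s0
s0 | xxz[x]yyyzzxyx   read x → write y, move -1, go to s2
s2 | xx[z]yyyyzzxyx   read z → write _, move -1, go to s1
s1 | x[x]_yyyyzzxyx   read x → write z, move -1, go to s2
s2 | [x]z_yyyyzzxyx   read x → write z, move +1, go to s2
s2 | z[z]_yyyyzzxyx   read z → write _, move -1, go to s1
s1 | [z]__yyyyzzxyx
The non-blank tape span at halt is z__yyyyzzxyx.

z__yyyyzzxyx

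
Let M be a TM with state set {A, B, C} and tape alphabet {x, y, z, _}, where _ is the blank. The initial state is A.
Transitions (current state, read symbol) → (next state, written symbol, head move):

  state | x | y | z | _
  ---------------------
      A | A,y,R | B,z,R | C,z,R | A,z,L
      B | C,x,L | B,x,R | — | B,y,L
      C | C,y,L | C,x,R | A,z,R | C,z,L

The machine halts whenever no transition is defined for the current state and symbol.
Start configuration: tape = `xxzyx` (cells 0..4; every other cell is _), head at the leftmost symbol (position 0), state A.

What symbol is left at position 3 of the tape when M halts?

z

state=A head=0 tape=[x]xzyx__   (A,x)→(A,y,R)
state=A head=1 tape=y[x]zyx__   (A,x)→(A,y,R)
state=A head=2 tape=yy[z]yx__   (A,z)→(C,z,R)
state=C head=3 tape=yyz[y]x__   (C,y)→(C,x,R)
state=C head=4 tape=yyzx[x]__   (C,x)→(C,y,L)
state=C head=3 tape=yyz[x]y__   (C,x)→(C,y,L)
state=C head=2 tape=yy[z]yy__   (C,z)→(A,z,R)
state=A head=3 tape=yyz[y]y__   (A,y)→(B,z,R)
state=B head=4 tape=yyzz[y]__   (B,y)→(B,x,R)
state=B head=5 tape=yyzzx[_]_   (B,_)→(B,y,L)
state=B head=4 tape=yyzz[x]y_   (B,x)→(C,x,L)
state=C head=3 tape=yyz[z]xy_   (C,z)→(A,z,R)
state=A head=4 tape=yyzz[x]y_   (A,x)→(A,y,R)
state=A head=5 tape=yyzzy[y]_   (A,y)→(B,z,R)
state=B head=6 tape=yyzzyz[_]   (B,_)→(B,y,L)
state=B head=5 tape=yyzzy[z]y
Cell 3 holds z when M halts.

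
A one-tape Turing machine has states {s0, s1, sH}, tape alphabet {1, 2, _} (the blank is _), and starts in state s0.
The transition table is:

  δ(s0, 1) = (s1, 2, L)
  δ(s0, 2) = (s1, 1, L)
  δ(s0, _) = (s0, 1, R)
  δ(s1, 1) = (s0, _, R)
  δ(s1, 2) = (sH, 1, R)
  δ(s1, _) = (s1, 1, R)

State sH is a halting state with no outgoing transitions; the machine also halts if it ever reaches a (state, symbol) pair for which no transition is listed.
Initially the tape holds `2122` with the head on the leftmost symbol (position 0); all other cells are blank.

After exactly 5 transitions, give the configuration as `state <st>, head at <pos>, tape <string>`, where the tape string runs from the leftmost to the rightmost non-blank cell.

s0 | _[2]122   read 2 → write 1, move L, go to s1
s1 | [_]1122   read _ → write 1, move R, go to s1
s1 | 1[1]122   read 1 → write _, move R, go to s0
s0 | 1_[1]22   read 1 → write 2, move L, go to s1
s1 | 1[_]222   read _ → write 1, move R, go to s1
s1 | 11[2]22
After 5 steps: state s1, head at 1, tape 11222.

state s1, head at 1, tape 11222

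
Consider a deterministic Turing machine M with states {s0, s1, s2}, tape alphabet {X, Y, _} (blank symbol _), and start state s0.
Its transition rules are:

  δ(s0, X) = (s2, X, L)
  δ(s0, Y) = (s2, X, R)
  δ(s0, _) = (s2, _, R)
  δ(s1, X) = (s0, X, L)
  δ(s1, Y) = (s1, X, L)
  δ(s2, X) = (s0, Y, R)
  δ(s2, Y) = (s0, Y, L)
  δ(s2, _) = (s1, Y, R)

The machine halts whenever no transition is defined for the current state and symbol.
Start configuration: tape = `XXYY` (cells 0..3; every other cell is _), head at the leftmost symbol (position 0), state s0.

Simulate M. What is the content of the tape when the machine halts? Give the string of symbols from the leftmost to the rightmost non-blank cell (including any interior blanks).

XYXYXYXY

s0 | ___[X]XYY__   read X → write X, move L, go to s2
s2 | __[_]XXYY__   read _ → write Y, move R, go to s1
s1 | __Y[X]XYY__   read X → write X, move L, go to s0
s0 | __[Y]XXYY__   read Y → write X, move R, go to s2
s2 | __X[X]XYY__   read X → write Y, move R, go to s0
s0 | __XY[X]YY__   read X → write X, move L, go to s2
s2 | __X[Y]XYY__   read Y → write Y, move L, go to s0
s0 | __[X]YXYY__   read X → write X, move L, go to s2
s2 | _[_]XYXYY__   read _ → write Y, move R, go to s1
s1 | _Y[X]YXYY__   read X → write X, move L, go to s0
s0 | _[Y]XYXYY__   read Y → write X, move R, go to s2
s2 | _X[X]YXYY__   read X → write Y, move R, go to s0
s0 | _XY[Y]XYY__   read Y → write X, move R, go to s2
s2 | _XYX[X]YY__   read X → write Y, move R, go to s0
s0 | _XYXY[Y]Y__   read Y → write X, move R, go to s2
s2 | _XYXYX[Y]__   read Y → write Y, move L, go to s0
s0 | _XYXY[X]Y__   read X → write X, move L, go to s2
s2 | _XYX[Y]XY__   read Y → write Y, move L, go to s0
s0 | _XY[X]YXY__   read X → write X, move L, go to s2
s2 | _X[Y]XYXY__   read Y → write Y, move L, go to s0
s0 | _[X]YXYXY__   read X → write X, move L, go to s2
s2 | [_]XYXYXY__   read _ → write Y, move R, go to s1
s1 | Y[X]YXYXY__   read X → write X, move L, go to s0
s0 | [Y]XYXYXY__   read Y → write X, move R, go to s2
s2 | X[X]YXYXY__   read X → write Y, move R, go to s0
s0 | XY[Y]XYXY__   read Y → write X, move R, go to s2
s2 | XYX[X]YXY__   read X → write Y, move R, go to s0
s0 | XYXY[Y]XY__   read Y → write X, move R, go to s2
s2 | XYXYX[X]Y__   read X → write Y, move R, go to s0
s0 | XYXYXY[Y]__   read Y → write X, move R, go to s2
s2 | XYXYXYX[_]_   read _ → write Y, move R, go to s1
s1 | XYXYXYXY[_]
The non-blank tape span at halt is XYXYXYXY.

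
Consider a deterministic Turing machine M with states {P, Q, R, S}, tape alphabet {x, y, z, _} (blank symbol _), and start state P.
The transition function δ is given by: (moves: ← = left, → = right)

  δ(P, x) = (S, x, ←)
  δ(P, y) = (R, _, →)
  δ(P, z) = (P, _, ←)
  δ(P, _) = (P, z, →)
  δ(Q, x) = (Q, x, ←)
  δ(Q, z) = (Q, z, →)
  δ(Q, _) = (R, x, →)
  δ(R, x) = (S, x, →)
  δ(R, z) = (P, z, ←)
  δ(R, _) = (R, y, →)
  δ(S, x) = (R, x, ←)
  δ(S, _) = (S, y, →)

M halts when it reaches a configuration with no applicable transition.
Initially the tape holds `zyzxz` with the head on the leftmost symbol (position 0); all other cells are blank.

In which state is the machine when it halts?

S

P | __[z]yzxz   read z → write _, move ←, go to P
P | _[_]_yzxz   read _ → write z, move →, go to P
P | _z[_]yzxz   read _ → write z, move →, go to P
P | _zz[y]zxz   read y → write _, move →, go to R
R | _zz_[z]xz   read z → write z, move ←, go to P
P | _zz[_]zxz   read _ → write z, move →, go to P
P | _zzz[z]xz   read z → write _, move ←, go to P
P | _zz[z]_xz   read z → write _, move ←, go to P
P | _z[z]__xz   read z → write _, move ←, go to P
P | _[z]___xz   read z → write _, move ←, go to P
P | [_]____xz   read _ → write z, move →, go to P
P | z[_]___xz   read _ → write z, move →, go to P
P | zz[_]__xz   read _ → write z, move →, go to P
P | zzz[_]_xz   read _ → write z, move →, go to P
P | zzzz[_]xz   read _ → write z, move →, go to P
P | zzzzz[x]z   read x → write x, move ←, go to S
S | zzzz[z]xz
No transition is defined for (S, z); M halts in state S.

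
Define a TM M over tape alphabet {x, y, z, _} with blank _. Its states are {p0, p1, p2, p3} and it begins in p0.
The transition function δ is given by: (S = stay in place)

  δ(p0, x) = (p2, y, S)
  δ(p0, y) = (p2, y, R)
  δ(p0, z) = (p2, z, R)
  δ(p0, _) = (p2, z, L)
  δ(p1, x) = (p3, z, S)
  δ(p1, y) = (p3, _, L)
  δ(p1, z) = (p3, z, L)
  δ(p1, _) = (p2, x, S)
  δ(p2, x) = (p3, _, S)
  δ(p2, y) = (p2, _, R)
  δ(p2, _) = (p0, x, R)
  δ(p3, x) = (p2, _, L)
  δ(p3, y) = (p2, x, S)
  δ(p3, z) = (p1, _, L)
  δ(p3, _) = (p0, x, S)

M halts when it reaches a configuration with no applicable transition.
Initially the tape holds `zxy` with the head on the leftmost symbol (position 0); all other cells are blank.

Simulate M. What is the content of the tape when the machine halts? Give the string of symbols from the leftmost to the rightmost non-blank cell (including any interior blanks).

state=p0 head=0 tape=[z]xy__   (p0,z)→(p2,z,R)
state=p2 head=1 tape=z[x]y__   (p2,x)→(p3,_,S)
state=p3 head=1 tape=z[_]y__   (p3,_)→(p0,x,S)
state=p0 head=1 tape=z[x]y__   (p0,x)→(p2,y,S)
state=p2 head=1 tape=z[y]y__   (p2,y)→(p2,_,R)
state=p2 head=2 tape=z_[y]__   (p2,y)→(p2,_,R)
state=p2 head=3 tape=z__[_]_   (p2,_)→(p0,x,R)
state=p0 head=4 tape=z__x[_]   (p0,_)→(p2,z,L)
state=p2 head=3 tape=z__[x]z   (p2,x)→(p3,_,S)
state=p3 head=3 tape=z__[_]z   (p3,_)→(p0,x,S)
state=p0 head=3 tape=z__[x]z   (p0,x)→(p2,y,S)
state=p2 head=3 tape=z__[y]z   (p2,y)→(p2,_,R)
state=p2 head=4 tape=z___[z]
The non-blank tape span at halt is z___z.

z___z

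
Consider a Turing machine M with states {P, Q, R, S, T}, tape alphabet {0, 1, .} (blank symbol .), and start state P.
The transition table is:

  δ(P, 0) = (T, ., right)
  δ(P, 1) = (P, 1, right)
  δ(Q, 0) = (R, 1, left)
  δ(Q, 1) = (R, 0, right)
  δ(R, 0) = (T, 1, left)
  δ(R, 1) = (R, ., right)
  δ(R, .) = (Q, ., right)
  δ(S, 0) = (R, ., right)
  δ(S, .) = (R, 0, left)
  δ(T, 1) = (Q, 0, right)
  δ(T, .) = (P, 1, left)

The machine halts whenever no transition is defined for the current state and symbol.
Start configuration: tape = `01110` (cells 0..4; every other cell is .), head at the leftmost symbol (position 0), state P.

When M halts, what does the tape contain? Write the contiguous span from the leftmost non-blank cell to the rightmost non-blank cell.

0.00

P | [0]1110..   read 0 → write ., move right, go to T
T | .[1]110..   read 1 → write 0, move right, go to Q
Q | .0[1]10..   read 1 → write 0, move right, go to R
R | .00[1]0..   read 1 → write ., move right, go to R
R | .00.[0]..   read 0 → write 1, move left, go to T
T | .00[.]1..   read . → write 1, move left, go to P
P | .0[0]11..   read 0 → write ., move right, go to T
T | .0.[1]1..   read 1 → write 0, move right, go to Q
Q | .0.0[1]..   read 1 → write 0, move right, go to R
R | .0.00[.].   read . → write ., move right, go to Q
Q | .0.00.[.]
The non-blank tape span at halt is 0.00.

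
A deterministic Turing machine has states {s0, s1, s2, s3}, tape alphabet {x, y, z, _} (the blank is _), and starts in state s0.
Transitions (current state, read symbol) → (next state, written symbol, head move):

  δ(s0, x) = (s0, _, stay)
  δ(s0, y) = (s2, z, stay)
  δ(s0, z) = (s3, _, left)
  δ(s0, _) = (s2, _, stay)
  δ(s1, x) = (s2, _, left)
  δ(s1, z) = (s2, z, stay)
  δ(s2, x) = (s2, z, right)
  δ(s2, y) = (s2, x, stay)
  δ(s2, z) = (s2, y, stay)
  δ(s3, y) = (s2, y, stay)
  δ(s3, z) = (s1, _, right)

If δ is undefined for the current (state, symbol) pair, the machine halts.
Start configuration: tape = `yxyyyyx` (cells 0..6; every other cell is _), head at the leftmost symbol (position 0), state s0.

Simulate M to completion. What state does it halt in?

s2

s0 | [y]xyyyyx_   read y → write z, move stay, go to s2
s2 | [z]xyyyyx_   read z → write y, move stay, go to s2
s2 | [y]xyyyyx_   read y → write x, move stay, go to s2
s2 | [x]xyyyyx_   read x → write z, move right, go to s2
s2 | z[x]yyyyx_   read x → write z, move right, go to s2
s2 | zz[y]yyyx_   read y → write x, move stay, go to s2
s2 | zz[x]yyyx_   read x → write z, move right, go to s2
s2 | zzz[y]yyx_   read y → write x, move stay, go to s2
s2 | zzz[x]yyx_   read x → write z, move right, go to s2
s2 | zzzz[y]yx_   read y → write x, move stay, go to s2
s2 | zzzz[x]yx_   read x → write z, move right, go to s2
s2 | zzzzz[y]x_   read y → write x, move stay, go to s2
s2 | zzzzz[x]x_   read x → write z, move right, go to s2
s2 | zzzzzz[x]_   read x → write z, move right, go to s2
s2 | zzzzzzz[_]
No transition is defined for (s2, _); M halts in state s2.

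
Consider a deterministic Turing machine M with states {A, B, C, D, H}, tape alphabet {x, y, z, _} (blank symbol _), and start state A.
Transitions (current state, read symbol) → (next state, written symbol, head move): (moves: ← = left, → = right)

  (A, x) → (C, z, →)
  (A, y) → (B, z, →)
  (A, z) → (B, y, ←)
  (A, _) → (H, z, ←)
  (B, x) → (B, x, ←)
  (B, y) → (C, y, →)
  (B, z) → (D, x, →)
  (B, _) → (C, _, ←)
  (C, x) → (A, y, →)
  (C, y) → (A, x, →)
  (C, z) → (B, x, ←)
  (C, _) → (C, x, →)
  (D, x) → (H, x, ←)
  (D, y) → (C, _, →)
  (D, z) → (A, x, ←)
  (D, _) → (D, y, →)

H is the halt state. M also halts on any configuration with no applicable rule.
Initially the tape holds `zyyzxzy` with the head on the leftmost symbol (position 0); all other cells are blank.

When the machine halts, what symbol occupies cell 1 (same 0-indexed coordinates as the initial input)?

z

A | __[z]yyzxzy   read z → write y, move ←, go to B
B | _[_]yyyzxzy   read _ → write _, move ←, go to C
C | [_]_yyyzxzy   read _ → write x, move →, go to C
C | x[_]yyyzxzy   read _ → write x, move →, go to C
C | xx[y]yyzxzy   read y → write x, move →, go to A
A | xxx[y]yzxzy   read y → write z, move →, go to B
B | xxxz[y]zxzy   read y → write y, move →, go to C
C | xxxzy[z]xzy   read z → write x, move ←, go to B
B | xxxz[y]xxzy   read y → write y, move →, go to C
C | xxxzy[x]xzy   read x → write y, move →, go to A
A | xxxzyy[x]zy   read x → write z, move →, go to C
C | xxxzyyz[z]y   read z → write x, move ←, go to B
B | xxxzyy[z]xy   read z → write x, move →, go to D
D | xxxzyyx[x]y   read x → write x, move ←, go to H
H | xxxzyy[x]xy
Cell 1 holds z when M halts.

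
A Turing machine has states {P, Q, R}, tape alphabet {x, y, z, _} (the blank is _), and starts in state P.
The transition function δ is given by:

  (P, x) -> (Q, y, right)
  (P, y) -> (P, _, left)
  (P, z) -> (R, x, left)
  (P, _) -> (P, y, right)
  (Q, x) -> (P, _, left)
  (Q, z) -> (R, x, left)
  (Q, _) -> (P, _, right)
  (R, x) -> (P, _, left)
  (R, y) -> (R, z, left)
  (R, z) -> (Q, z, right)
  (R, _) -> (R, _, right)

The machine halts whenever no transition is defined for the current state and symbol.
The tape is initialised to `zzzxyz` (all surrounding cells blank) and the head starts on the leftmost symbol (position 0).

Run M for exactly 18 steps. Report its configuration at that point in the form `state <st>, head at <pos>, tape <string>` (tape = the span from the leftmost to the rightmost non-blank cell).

state P, head at 0, tape yy_xzxyz

P | __[z]zzxyz   read z → write x, move left, go to R
R | _[_]xzzxyz   read _ → write _, move right, go to R
R | __[x]zzxyz   read x → write _, move left, go to P
P | _[_]_zzxyz   read _ → write y, move right, go to P
P | _y[_]zzxyz   read _ → write y, move right, go to P
P | _yy[z]zxyz   read z → write x, move left, go to R
R | _y[y]xzxyz   read y → write z, move left, go to R
R | _[y]zxzxyz   read y → write z, move left, go to R
R | [_]zzxzxyz   read _ → write _, move right, go to R
R | _[z]zxzxyz   read z → write z, move right, go to Q
Q | _z[z]xzxyz   read z → write x, move left, go to R
R | _[z]xxzxyz   read z → write z, move right, go to Q
Q | _z[x]xzxyz   read x → write _, move left, go to P
P | _[z]_xzxyz   read z → write x, move left, go to R
R | [_]x_xzxyz   read _ → write _, move right, go to R
R | _[x]_xzxyz   read x → write _, move left, go to P
P | [_]__xzxyz   read _ → write y, move right, go to P
P | y[_]_xzxyz   read _ → write y, move right, go to P
P | yy[_]xzxyz
After 18 steps: state P, head at 0, tape yy_xzxyz.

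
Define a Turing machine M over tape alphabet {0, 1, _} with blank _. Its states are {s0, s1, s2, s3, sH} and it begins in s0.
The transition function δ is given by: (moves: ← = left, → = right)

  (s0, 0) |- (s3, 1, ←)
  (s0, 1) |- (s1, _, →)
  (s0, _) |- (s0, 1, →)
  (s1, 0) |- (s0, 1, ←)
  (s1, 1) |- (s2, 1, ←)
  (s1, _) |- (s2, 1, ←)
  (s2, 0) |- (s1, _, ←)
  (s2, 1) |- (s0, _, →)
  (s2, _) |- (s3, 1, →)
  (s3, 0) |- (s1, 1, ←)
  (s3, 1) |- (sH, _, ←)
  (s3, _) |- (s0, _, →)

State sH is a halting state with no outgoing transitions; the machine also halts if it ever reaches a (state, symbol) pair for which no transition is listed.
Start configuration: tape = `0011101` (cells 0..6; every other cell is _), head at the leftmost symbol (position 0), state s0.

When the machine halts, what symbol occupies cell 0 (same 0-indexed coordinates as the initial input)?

1

s0 | _[0]011101   read 0 → write 1, move ←, go to s3
s3 | [_]1011101   read _ → write _, move →, go to s0
s0 | _[1]011101   read 1 → write _, move →, go to s1
s1 | __[0]11101   read 0 → write 1, move ←, go to s0
s0 | _[_]111101   read _ → write 1, move →, go to s0
s0 | _1[1]11101   read 1 → write _, move →, go to s1
s1 | _1_[1]1101   read 1 → write 1, move ←, go to s2
s2 | _1[_]11101   read _ → write 1, move →, go to s3
s3 | _11[1]1101   read 1 → write _, move ←, go to sH
sH | _1[1]_1101
Cell 0 holds 1 when M halts.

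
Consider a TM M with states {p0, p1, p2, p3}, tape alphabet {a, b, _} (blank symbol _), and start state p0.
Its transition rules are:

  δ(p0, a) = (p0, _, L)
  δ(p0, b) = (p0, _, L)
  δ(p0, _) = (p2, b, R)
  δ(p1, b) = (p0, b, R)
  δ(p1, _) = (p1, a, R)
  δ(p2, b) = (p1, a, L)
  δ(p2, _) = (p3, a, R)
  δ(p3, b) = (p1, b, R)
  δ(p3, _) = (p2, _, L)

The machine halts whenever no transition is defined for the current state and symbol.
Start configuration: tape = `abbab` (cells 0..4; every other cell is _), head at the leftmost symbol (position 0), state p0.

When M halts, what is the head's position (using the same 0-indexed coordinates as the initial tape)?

-1

state=p0 head=0 tape=__[a]bbab   (p0,a)→(p0,_,L)
state=p0 head=-1 tape=_[_]_bbab   (p0,_)→(p2,b,R)
state=p2 head=0 tape=_b[_]bbab   (p2,_)→(p3,a,R)
state=p3 head=1 tape=_ba[b]bab   (p3,b)→(p1,b,R)
state=p1 head=2 tape=_bab[b]ab   (p1,b)→(p0,b,R)
state=p0 head=3 tape=_babb[a]b   (p0,a)→(p0,_,L)
state=p0 head=2 tape=_bab[b]_b   (p0,b)→(p0,_,L)
state=p0 head=1 tape=_ba[b]__b   (p0,b)→(p0,_,L)
state=p0 head=0 tape=_b[a]___b   (p0,a)→(p0,_,L)
state=p0 head=-1 tape=_[b]____b   (p0,b)→(p0,_,L)
state=p0 head=-2 tape=[_]_____b   (p0,_)→(p2,b,R)
state=p2 head=-1 tape=b[_]____b   (p2,_)→(p3,a,R)
state=p3 head=0 tape=ba[_]___b   (p3,_)→(p2,_,L)
state=p2 head=-1 tape=b[a]____b
At halt the head is at cell -1.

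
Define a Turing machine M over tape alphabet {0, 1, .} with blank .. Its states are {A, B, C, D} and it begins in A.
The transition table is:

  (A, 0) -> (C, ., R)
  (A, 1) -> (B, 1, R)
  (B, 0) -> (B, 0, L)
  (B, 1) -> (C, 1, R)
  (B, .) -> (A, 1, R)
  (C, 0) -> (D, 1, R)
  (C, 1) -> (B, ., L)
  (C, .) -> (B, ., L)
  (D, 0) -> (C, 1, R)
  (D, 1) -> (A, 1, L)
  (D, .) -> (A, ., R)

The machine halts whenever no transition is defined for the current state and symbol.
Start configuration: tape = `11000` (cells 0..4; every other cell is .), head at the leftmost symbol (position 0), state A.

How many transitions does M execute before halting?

state=A head=0 tape=[1]1000..   (A,1)→(B,1,R)
state=B head=1 tape=1[1]000..   (B,1)→(C,1,R)
state=C head=2 tape=11[0]00..   (C,0)→(D,1,R)
state=D head=3 tape=111[0]0..   (D,0)→(C,1,R)
state=C head=4 tape=1111[0]..   (C,0)→(D,1,R)
state=D head=5 tape=11111[.].   (D,.)→(A,.,R)
state=A head=6 tape=11111.[.]
M halts after 6 transitions.

6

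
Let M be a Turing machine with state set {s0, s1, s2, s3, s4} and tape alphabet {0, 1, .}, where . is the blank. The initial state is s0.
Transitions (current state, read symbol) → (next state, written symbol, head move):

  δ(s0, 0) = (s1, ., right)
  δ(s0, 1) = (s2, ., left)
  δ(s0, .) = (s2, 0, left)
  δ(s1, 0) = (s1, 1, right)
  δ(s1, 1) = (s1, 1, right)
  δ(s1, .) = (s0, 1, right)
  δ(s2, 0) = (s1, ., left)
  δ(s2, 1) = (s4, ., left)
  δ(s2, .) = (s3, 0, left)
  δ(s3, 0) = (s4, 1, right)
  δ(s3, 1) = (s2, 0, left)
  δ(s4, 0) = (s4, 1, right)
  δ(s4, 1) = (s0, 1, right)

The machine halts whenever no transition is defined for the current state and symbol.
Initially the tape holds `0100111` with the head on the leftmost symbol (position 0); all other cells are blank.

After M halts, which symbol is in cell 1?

.

s0 | [0]100111..   read 0 → write ., move right, go to s1
s1 | .[1]00111..   read 1 → write 1, move right, go to s1
s1 | .1[0]0111..   read 0 → write 1, move right, go to s1
s1 | .11[0]111..   read 0 → write 1, move right, go to s1
s1 | .111[1]11..   read 1 → write 1, move right, go to s1
s1 | .1111[1]1..   read 1 → write 1, move right, go to s1
s1 | .11111[1]..   read 1 → write 1, move right, go to s1
s1 | .111111[.].   read . → write 1, move right, go to s0
s0 | .1111111[.]   read . → write 0, move left, go to s2
s2 | .111111[1]0   read 1 → write ., move left, go to s4
s4 | .11111[1].0   read 1 → write 1, move right, go to s0
s0 | .111111[.]0   read . → write 0, move left, go to s2
s2 | .11111[1]00   read 1 → write ., move left, go to s4
s4 | .1111[1].00   read 1 → write 1, move right, go to s0
s0 | .11111[.]00   read . → write 0, move left, go to s2
s2 | .1111[1]000   read 1 → write ., move left, go to s4
s4 | .111[1].000   read 1 → write 1, move right, go to s0
s0 | .1111[.]000   read . → write 0, move left, go to s2
s2 | .111[1]0000   read 1 → write ., move left, go to s4
s4 | .11[1].0000   read 1 → write 1, move right, go to s0
s0 | .111[.]0000   read . → write 0, move left, go to s2
s2 | .11[1]00000   read 1 → write ., move left, go to s4
s4 | .1[1].00000   read 1 → write 1, move right, go to s0
s0 | .11[.]00000   read . → write 0, move left, go to s2
s2 | .1[1]000000   read 1 → write ., move left, go to s4
s4 | .[1].000000   read 1 → write 1, move right, go to s0
s0 | .1[.]000000   read . → write 0, move left, go to s2
s2 | .[1]0000000   read 1 → write ., move left, go to s4
s4 | [.].0000000
Cell 1 holds . when M halts.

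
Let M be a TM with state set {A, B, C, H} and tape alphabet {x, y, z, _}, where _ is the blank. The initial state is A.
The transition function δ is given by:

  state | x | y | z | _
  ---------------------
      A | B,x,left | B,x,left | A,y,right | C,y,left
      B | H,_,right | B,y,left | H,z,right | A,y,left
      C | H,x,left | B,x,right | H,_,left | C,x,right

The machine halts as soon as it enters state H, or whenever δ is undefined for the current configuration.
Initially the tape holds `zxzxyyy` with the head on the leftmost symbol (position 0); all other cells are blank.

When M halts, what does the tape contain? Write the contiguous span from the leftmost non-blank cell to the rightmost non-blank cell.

state=A head=0 tape=___[z]xzxyyy   (A,z)→(A,y,right)
state=A head=1 tape=___y[x]zxyyy   (A,x)→(B,x,left)
state=B head=0 tape=___[y]xzxyyy   (B,y)→(B,y,left)
state=B head=-1 tape=__[_]yxzxyyy   (B,_)→(A,y,left)
state=A head=-2 tape=_[_]yyxzxyyy   (A,_)→(C,y,left)
state=C head=-3 tape=[_]yyyxzxyyy   (C,_)→(C,x,right)
state=C head=-2 tape=x[y]yyxzxyyy   (C,y)→(B,x,right)
state=B head=-1 tape=xx[y]yxzxyyy   (B,y)→(B,y,left)
state=B head=-2 tape=x[x]yyxzxyyy   (B,x)→(H,_,right)
state=H head=-1 tape=x_[y]yxzxyyy
The non-blank tape span at halt is x_yyxzxyyy.

x_yyxzxyyy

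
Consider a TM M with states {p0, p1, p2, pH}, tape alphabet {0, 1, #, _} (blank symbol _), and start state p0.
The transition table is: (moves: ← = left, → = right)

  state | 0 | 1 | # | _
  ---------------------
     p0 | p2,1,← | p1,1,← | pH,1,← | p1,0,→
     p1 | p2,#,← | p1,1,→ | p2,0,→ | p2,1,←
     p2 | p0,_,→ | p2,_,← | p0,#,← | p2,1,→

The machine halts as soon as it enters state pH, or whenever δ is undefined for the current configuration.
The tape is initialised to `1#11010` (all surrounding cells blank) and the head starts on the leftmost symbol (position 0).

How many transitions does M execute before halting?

state=p0 head=0 tape=____[1]#11010   (p0,1)→(p1,1,←)
state=p1 head=-1 tape=___[_]1#11010   (p1,_)→(p2,1,←)
state=p2 head=-2 tape=__[_]11#11010   (p2,_)→(p2,1,→)
state=p2 head=-1 tape=__1[1]1#11010   (p2,1)→(p2,_,←)
state=p2 head=-2 tape=__[1]_1#11010   (p2,1)→(p2,_,←)
state=p2 head=-3 tape=_[_]__1#11010   (p2,_)→(p2,1,→)
state=p2 head=-2 tape=_1[_]_1#11010   (p2,_)→(p2,1,→)
state=p2 head=-1 tape=_11[_]1#11010   (p2,_)→(p2,1,→)
state=p2 head=0 tape=_111[1]#11010   (p2,1)→(p2,_,←)
state=p2 head=-1 tape=_11[1]_#11010   (p2,1)→(p2,_,←)
state=p2 head=-2 tape=_1[1]__#11010   (p2,1)→(p2,_,←)
state=p2 head=-3 tape=_[1]___#11010   (p2,1)→(p2,_,←)
state=p2 head=-4 tape=[_]____#11010   (p2,_)→(p2,1,→)
state=p2 head=-3 tape=1[_]___#11010   (p2,_)→(p2,1,→)
state=p2 head=-2 tape=11[_]__#11010   (p2,_)→(p2,1,→)
state=p2 head=-1 tape=111[_]_#11010   (p2,_)→(p2,1,→)
state=p2 head=0 tape=1111[_]#11010   (p2,_)→(p2,1,→)
state=p2 head=1 tape=11111[#]11010   (p2,#)→(p0,#,←)
state=p0 head=0 tape=1111[1]#11010   (p0,1)→(p1,1,←)
state=p1 head=-1 tape=111[1]1#11010   (p1,1)→(p1,1,→)
state=p1 head=0 tape=1111[1]#11010   (p1,1)→(p1,1,→)
state=p1 head=1 tape=11111[#]11010   (p1,#)→(p2,0,→)
state=p2 head=2 tape=111110[1]1010   (p2,1)→(p2,_,←)
state=p2 head=1 tape=11111[0]_1010   (p2,0)→(p0,_,→)
state=p0 head=2 tape=11111_[_]1010   (p0,_)→(p1,0,→)
state=p1 head=3 tape=11111_0[1]010   (p1,1)→(p1,1,→)
state=p1 head=4 tape=11111_01[0]10   (p1,0)→(p2,#,←)
state=p2 head=3 tape=11111_0[1]#10   (p2,1)→(p2,_,←)
state=p2 head=2 tape=11111_[0]_#10   (p2,0)→(p0,_,→)
state=p0 head=3 tape=11111__[_]#10   (p0,_)→(p1,0,→)
state=p1 head=4 tape=11111__0[#]10   (p1,#)→(p2,0,→)
state=p2 head=5 tape=11111__00[1]0   (p2,1)→(p2,_,←)
state=p2 head=4 tape=11111__0[0]_0   (p2,0)→(p0,_,→)
state=p0 head=5 tape=11111__0_[_]0   (p0,_)→(p1,0,→)
state=p1 head=6 tape=11111__0_0[0]   (p1,0)→(p2,#,←)
state=p2 head=5 tape=11111__0_[0]#   (p2,0)→(p0,_,→)
state=p0 head=6 tape=11111__0__[#]   (p0,#)→(pH,1,←)
state=pH head=5 tape=11111__0_[_]1
M halts after 37 transitions.

37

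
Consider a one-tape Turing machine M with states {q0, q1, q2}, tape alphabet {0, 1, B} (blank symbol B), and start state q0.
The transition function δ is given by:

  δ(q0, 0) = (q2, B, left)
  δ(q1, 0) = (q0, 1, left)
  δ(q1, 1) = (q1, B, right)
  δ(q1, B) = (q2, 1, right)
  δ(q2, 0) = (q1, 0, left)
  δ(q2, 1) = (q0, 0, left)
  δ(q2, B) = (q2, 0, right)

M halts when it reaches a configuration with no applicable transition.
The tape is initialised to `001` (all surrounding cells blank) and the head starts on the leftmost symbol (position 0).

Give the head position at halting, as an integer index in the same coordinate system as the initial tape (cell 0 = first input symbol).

-3

q0 | BBB[0]01   read 0 → write B, move left, go to q2
q2 | BB[B]B01   read B → write 0, move right, go to q2
q2 | BB0[B]01   read B → write 0, move right, go to q2
q2 | BB00[0]1   read 0 → write 0, move left, go to q1
q1 | BB0[0]01   read 0 → write 1, move left, go to q0
q0 | BB[0]101   read 0 → write B, move left, go to q2
q2 | B[B]B101   read B → write 0, move right, go to q2
q2 | B0[B]101   read B → write 0, move right, go to q2
q2 | B00[1]01   read 1 → write 0, move left, go to q0
q0 | B0[0]001   read 0 → write B, move left, go to q2
q2 | B[0]B001   read 0 → write 0, move left, go to q1
q1 | [B]0B001   read B → write 1, move right, go to q2
q2 | 1[0]B001   read 0 → write 0, move left, go to q1
q1 | [1]0B001   read 1 → write B, move right, go to q1
q1 | B[0]B001   read 0 → write 1, move left, go to q0
q0 | [B]1B001
At halt the head is at cell -3.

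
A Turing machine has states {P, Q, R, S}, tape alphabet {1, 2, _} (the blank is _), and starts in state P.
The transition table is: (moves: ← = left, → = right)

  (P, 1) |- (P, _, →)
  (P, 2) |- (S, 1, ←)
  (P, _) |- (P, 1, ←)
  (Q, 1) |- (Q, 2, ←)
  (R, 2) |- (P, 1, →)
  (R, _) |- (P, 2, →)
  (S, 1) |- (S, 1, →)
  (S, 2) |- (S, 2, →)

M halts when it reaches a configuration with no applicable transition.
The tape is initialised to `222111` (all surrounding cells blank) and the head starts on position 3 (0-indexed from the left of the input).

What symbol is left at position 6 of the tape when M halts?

state=P head=3 tape=222[1]11__   (P,1)→(P,_,→)
state=P head=4 tape=222_[1]1__   (P,1)→(P,_,→)
state=P head=5 tape=222__[1]__   (P,1)→(P,_,→)
state=P head=6 tape=222___[_]_   (P,_)→(P,1,←)
state=P head=5 tape=222__[_]1_   (P,_)→(P,1,←)
state=P head=4 tape=222_[_]11_   (P,_)→(P,1,←)
state=P head=3 tape=222[_]111_   (P,_)→(P,1,←)
state=P head=2 tape=22[2]1111_   (P,2)→(S,1,←)
state=S head=1 tape=2[2]11111_   (S,2)→(S,2,→)
state=S head=2 tape=22[1]1111_   (S,1)→(S,1,→)
state=S head=3 tape=221[1]111_   (S,1)→(S,1,→)
state=S head=4 tape=2211[1]11_   (S,1)→(S,1,→)
state=S head=5 tape=22111[1]1_   (S,1)→(S,1,→)
state=S head=6 tape=221111[1]_   (S,1)→(S,1,→)
state=S head=7 tape=2211111[_]
Cell 6 holds 1 when M halts.

1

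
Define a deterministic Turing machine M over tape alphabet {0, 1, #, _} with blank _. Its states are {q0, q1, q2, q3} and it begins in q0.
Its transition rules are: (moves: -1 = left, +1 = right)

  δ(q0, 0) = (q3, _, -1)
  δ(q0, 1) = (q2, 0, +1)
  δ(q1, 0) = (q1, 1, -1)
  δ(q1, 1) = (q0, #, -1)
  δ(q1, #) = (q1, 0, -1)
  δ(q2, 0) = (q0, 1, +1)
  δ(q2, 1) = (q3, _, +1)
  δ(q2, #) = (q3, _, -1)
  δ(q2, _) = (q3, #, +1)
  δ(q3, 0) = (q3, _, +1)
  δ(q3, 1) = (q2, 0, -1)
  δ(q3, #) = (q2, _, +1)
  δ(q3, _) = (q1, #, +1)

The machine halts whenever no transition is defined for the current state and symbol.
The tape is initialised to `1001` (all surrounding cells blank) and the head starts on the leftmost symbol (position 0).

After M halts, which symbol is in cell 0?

q0 | _[1]001   read 1 → write 0, move +1, go to q2
q2 | _0[0]01   read 0 → write 1, move +1, go to q0
q0 | _01[0]1   read 0 → write _, move -1, go to q3
q3 | _0[1]_1   read 1 → write 0, move -1, go to q2
q2 | _[0]0_1   read 0 → write 1, move +1, go to q0
q0 | _1[0]_1   read 0 → write _, move -1, go to q3
q3 | _[1]__1   read 1 → write 0, move -1, go to q2
q2 | [_]0__1   read _ → write #, move +1, go to q3
q3 | #[0]__1   read 0 → write _, move +1, go to q3
q3 | #_[_]_1   read _ → write #, move +1, go to q1
q1 | #_#[_]1
Cell 0 holds _ when M halts.

_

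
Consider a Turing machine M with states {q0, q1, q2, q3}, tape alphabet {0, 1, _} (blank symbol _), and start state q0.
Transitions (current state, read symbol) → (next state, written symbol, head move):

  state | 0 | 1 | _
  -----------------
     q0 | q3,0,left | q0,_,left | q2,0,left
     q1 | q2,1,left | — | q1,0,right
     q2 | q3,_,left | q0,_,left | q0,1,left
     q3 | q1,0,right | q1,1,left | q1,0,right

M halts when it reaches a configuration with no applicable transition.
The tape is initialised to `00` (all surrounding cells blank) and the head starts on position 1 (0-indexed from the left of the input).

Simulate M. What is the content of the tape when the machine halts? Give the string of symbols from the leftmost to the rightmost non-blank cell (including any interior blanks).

q0 | _0[0]   read 0 → write 0, move left, go to q3
q3 | _[0]0   read 0 → write 0, move right, go to q1
q1 | _0[0]   read 0 → write 1, move left, go to q2
q2 | _[0]1   read 0 → write _, move left, go to q3
q3 | [_]_1   read _ → write 0, move right, go to q1
q1 | 0[_]1   read _ → write 0, move right, go to q1
q1 | 00[1]
The non-blank tape span at halt is 001.

001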